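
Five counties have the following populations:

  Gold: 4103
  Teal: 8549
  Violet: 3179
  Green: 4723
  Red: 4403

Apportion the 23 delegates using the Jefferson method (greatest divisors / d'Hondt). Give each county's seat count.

Gold=4; Teal=8; Violet=3; Green=4; Red=4

Standard divisor 24957/23 ≈ 1085.087; standard quotas: Gold 3.781, Teal 7.879, Violet 2.930, Green 4.353, Red 4.058.
Rounding down gives 3, 7, 2, 4, 4 = 20 seats, so the divisor must be adjusted.
With modified divisor 1000: modified quotas Gold 4.103, Teal 8.549, Violet 3.179, Green 4.723, Red 4.403.
Rounding down: Gold 4, Teal 8, Violet 3, Green 4, Red 4 (total 23).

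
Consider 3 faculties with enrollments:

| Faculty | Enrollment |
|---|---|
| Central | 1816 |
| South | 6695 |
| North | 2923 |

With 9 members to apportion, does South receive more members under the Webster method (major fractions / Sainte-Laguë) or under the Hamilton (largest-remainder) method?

Webster: Central 1, South 6, North 2.
Hamilton: Central 2, South 5, North 2.
South gets 6 under Webster and 5 under Hamilton.

Webster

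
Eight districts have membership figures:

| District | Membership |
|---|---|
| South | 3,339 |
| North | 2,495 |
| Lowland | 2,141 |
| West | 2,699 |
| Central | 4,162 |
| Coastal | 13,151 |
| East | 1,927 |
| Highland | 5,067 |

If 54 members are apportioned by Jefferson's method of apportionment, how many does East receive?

3

Standard divisor 34981/54 ≈ 647.796; standard quotas: South 5.154, North 3.852, Lowland 3.305, West 4.166, Central 6.425, Coastal 20.301, East 2.975, Highland 7.822.
Rounding down gives 5, 3, 3, 4, 6, 20, 2, 7 = 50 seats, so the divisor must be adjusted.
With modified divisor 600: modified quotas South 5.565, North 4.158, Lowland 3.568, West 4.498, Central 6.937, Coastal 21.918, East 3.212, Highland 8.445.
Rounding down: South 5, North 4, Lowland 3, West 4, Central 6, Coastal 21, East 3, Highland 8 (total 54).
East receives 3.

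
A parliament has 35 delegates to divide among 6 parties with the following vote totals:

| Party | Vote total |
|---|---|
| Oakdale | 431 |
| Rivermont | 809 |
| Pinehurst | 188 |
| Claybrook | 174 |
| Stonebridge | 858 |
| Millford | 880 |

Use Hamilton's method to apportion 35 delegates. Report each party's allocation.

Total 3340; standard divisor 3340/35 ≈ 95.429.
Standard quotas: Oakdale 4.516, Rivermont 8.478, Pinehurst 1.970, Claybrook 1.823, Stonebridge 8.991, Millford 9.222.
Lower quotas: Oakdale 4, Rivermont 8, Pinehurst 1, Claybrook 1, Stonebridge 8, Millford 9 (sum 31, leaving 4 seats).
Remainders in descending order: Stonebridge 0.991, Pinehurst 0.970, Claybrook 0.823, Oakdale 0.516, Rivermont 0.478, Millford 0.222.
The surplus seats go to Stonebridge, Pinehurst, Claybrook, Oakdale.

Oakdale 5; Rivermont 8; Pinehurst 2; Claybrook 2; Stonebridge 9; Millford 9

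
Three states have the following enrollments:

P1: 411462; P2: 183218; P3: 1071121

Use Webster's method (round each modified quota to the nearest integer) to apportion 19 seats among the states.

P1 5, P2 2, P3 12

Standard divisor 1665801/19 ≈ 87673.737; standard quotas: P1 4.693, P2 2.090, P3 12.217.
Rounding to the nearest integer gives P1 5, P2 2, P3 12 — total 19, matching the house size, so no adjustment is needed.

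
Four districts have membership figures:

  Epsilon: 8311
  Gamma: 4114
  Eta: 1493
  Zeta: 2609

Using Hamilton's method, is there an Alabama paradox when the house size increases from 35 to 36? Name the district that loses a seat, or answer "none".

At 35 seats: Epsilon 18, Gamma 9, Eta 3, Zeta 5.
At 36 seats: Epsilon 18, Gamma 9, Eta 3, Zeta 6.
No district's allocation decreased.

none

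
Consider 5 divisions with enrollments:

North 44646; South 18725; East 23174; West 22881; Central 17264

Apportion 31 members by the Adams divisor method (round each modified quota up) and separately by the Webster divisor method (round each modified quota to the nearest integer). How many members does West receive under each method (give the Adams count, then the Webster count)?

6 and 5

Adams: North 10, South 5, East 6, West 6, Central 4.
Webster: North 11, South 5, East 6, West 5, Central 4.
West gets 6 under Adams and 5 under Webster.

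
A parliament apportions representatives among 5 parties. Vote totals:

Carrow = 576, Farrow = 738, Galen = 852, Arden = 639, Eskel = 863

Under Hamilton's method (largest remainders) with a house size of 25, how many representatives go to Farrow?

The standard divisor is 3668/25 ≈ 146.72.
Standard quotas: Carrow 3.926, Farrow 5.030, Galen 5.807, Arden 4.355, Eskel 5.882.
Lower quotas: Carrow 3, Farrow 5, Galen 5, Arden 4, Eskel 5 (sum 22, leaving 3 seats).
Remainders in descending order: Carrow 0.926, Eskel 0.882, Galen 0.807, Arden 0.355, Farrow 0.030.
The surplus seats go to Carrow, Eskel, Galen.
Farrow receives 5.

5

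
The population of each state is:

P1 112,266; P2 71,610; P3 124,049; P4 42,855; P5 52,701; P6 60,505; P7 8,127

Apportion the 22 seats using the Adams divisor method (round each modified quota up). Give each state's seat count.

Standard divisor 472113/22 ≈ 21459.682; standard quotas: P1 5.231, P2 3.337, P3 5.781, P4 1.997, P5 2.456, P6 2.819, P7 0.379.
Rounding up gives 6, 4, 6, 2, 3, 3, 1 = 25 seats, so the divisor must be adjusted.
With modified divisor 25600: modified quotas P1 4.385, P2 2.797, P3 4.846, P4 1.674, P5 2.059, P6 2.363, P7 0.317.
Rounding up: P1 5, P2 3, P3 5, P4 2, P5 3, P6 3, P7 1 (total 22).

P1: 5, P2: 3, P3: 5, P4: 2, P5: 3, P6: 3, P7: 1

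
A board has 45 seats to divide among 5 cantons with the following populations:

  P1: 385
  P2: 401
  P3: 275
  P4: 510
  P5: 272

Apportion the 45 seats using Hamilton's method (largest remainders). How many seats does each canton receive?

Total 1843; standard divisor 1843/45 ≈ 40.956.
Standard quotas: P1 9.400, P2 9.791, P3 6.715, P4 12.453, P5 6.641.
Lower quotas: P1 9, P2 9, P3 6, P4 12, P5 6 (sum 42, leaving 3 seats).
Remainders in descending order: P2 0.791, P3 0.715, P5 0.641, P4 0.453, P1 0.400.
The surplus seats go to P2, P3, P5.

P1=9; P2=10; P3=7; P4=12; P5=7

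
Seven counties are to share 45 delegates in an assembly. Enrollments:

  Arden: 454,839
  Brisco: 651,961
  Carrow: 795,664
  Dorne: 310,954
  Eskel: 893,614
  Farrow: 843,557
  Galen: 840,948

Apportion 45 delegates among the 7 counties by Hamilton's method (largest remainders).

Total 4791537; standard divisor 4791537/45 ≈ 106478.6.
Standard quotas: Arden 4.2716, Brisco 6.1229, Carrow 7.4725, Dorne 2.9203, Eskel 8.3924, Farrow 7.9223, Galen 7.8978.
Lower quotas: Arden 4, Brisco 6, Carrow 7, Dorne 2, Eskel 8, Farrow 7, Galen 7 (sum 41, leaving 4 seats).
Remainders in descending order: Farrow 0.9223, Dorne 0.9203, Galen 0.8978, Carrow 0.4725, Eskel 0.3924, Arden 0.2716, Brisco 0.1229.
The surplus seats go to Farrow, Dorne, Galen, Carrow.

Arden=4; Brisco=6; Carrow=8; Dorne=3; Eskel=8; Farrow=8; Galen=8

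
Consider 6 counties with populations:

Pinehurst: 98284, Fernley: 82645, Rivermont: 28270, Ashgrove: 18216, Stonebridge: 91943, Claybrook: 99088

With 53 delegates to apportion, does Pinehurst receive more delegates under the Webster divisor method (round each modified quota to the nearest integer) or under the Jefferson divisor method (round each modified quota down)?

Webster: Pinehurst 12, Fernley 10, Rivermont 4, Ashgrove 2, Stonebridge 12, Claybrook 13.
Jefferson: Pinehurst 13, Fernley 10, Rivermont 3, Ashgrove 2, Stonebridge 12, Claybrook 13.
Pinehurst gets 12 under Webster and 13 under Jefferson.

Jefferson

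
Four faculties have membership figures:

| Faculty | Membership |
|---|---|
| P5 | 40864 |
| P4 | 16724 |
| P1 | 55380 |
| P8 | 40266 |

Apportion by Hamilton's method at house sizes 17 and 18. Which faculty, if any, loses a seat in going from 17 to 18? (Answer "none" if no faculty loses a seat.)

At 17 seats: P5 5, P4 2, P1 6, P8 4.
At 18 seats: P5 5, P4 2, P1 6, P8 5.
No faculty's allocation decreased.

none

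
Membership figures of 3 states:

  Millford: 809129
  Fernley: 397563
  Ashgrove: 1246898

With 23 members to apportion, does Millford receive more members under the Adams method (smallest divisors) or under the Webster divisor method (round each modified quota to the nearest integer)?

Adams

Adams: Millford 8, Fernley 4, Ashgrove 11.
Webster: Millford 7, Fernley 4, Ashgrove 12.
Millford gets 8 under Adams and 7 under Webster.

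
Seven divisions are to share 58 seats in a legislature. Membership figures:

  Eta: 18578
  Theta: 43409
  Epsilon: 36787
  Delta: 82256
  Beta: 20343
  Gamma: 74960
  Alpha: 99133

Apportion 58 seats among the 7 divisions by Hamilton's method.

Eta=3, Theta=7, Epsilon=6, Delta=13, Beta=3, Gamma=11, Alpha=15

Total 375466; standard divisor 375466/58 ≈ 6473.552.
Standard quotas: Eta 2.8698, Theta 6.7056, Epsilon 5.6827, Delta 12.7065, Beta 3.1425, Gamma 11.5794, Alpha 15.3135.
Lower quotas: Eta 2, Theta 6, Epsilon 5, Delta 12, Beta 3, Gamma 11, Alpha 15 (sum 54, leaving 4 seats).
Remainders in descending order: Eta 0.8698, Delta 0.7065, Theta 0.7056, Epsilon 0.6827, Gamma 0.5794, Alpha 0.3135, Beta 0.1425.
Largest remainders: Eta, Delta, Theta, Epsilon receive the extra seats.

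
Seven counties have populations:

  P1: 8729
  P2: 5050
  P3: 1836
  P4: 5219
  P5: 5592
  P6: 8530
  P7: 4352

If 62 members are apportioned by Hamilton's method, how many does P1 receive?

14

Total 39308; standard divisor 39308/62 = 634.
Standard quotas: P1 13.7681, P2 7.9653, P3 2.8959, P4 8.2319, P5 8.8202, P6 13.4543, P7 6.8644.
Lower quotas: P1 13, P2 7, P3 2, P4 8, P5 8, P6 13, P7 6 (sum 57, leaving 5 seats).
Remainders in descending order: P2 0.9653, P3 0.8959, P7 0.8644, P5 0.8202, P1 0.7681, P6 0.4543, P4 0.2319.
The surplus seats go to P2, P3, P7, P5, P1.
P1 receives 14.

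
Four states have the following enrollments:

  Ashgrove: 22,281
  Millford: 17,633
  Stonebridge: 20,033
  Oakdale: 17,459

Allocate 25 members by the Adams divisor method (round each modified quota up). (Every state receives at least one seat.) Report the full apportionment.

Ashgrove 7, Millford 6, Stonebridge 6, Oakdale 6

Standard divisor 77406/25 ≈ 3096.24; standard quotas: Ashgrove 7.196, Millford 5.695, Stonebridge 6.470, Oakdale 5.639.
Rounding up gives 8, 6, 7, 6 = 27 seats, so the divisor must be adjusted.
With modified divisor 3400: modified quotas Ashgrove 6.553, Millford 5.186, Stonebridge 5.892, Oakdale 5.135.
Rounding up: Ashgrove 7, Millford 6, Stonebridge 6, Oakdale 6 (total 25).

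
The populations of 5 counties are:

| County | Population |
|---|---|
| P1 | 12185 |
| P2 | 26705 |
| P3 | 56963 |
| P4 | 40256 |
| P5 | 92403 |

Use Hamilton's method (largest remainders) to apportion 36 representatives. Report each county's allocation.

Total 228512; standard divisor 228512/36 ≈ 6347.556.
Standard quotas: P1 1.9196, P2 4.2071, P3 8.9740, P4 6.3420, P5 14.5573.
Lower quotas: P1 1, P2 4, P3 8, P4 6, P5 14 (sum 33, leaving 3 seats).
Remainders in descending order: P3 0.9740, P1 0.9196, P5 0.5573, P4 0.3420, P2 0.2071.
The surplus seats go to P3, P1, P5.

P1 2, P2 4, P3 9, P4 6, P5 15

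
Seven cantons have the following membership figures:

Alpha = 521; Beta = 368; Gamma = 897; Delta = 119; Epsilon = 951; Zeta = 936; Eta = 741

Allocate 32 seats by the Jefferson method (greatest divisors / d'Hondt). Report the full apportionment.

Standard divisor 4533/32 ≈ 141.656; standard quotas: Alpha 3.678, Beta 2.598, Gamma 6.332, Delta 0.840, Epsilon 6.713, Zeta 6.608, Eta 5.231.
Rounding down gives 3, 2, 6, 0, 6, 6, 5 = 28 seats, so the divisor must be adjusted.
With modified divisor 126: modified quotas Alpha 4.135, Beta 2.921, Gamma 7.119, Delta 0.944, Epsilon 7.548, Zeta 7.429, Eta 5.881.
Rounding down: Alpha 4, Beta 2, Gamma 7, Delta 0, Epsilon 7, Zeta 7, Eta 5 (total 32).

Alpha 4, Beta 2, Gamma 7, Delta 0, Epsilon 7, Zeta 7, Eta 5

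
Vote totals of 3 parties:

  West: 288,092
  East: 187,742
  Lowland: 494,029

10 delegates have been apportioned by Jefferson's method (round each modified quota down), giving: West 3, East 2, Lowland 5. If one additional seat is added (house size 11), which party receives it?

Priority for the next seat is population ÷ (current seats + 1).
Priorities: West 72023.000, East 62580.667, Lowland 82338.167.
Highest priority: Lowland.

Lowland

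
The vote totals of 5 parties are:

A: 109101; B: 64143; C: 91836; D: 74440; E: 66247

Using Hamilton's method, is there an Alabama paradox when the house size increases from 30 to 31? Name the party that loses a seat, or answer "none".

none

At 30 seats: A 8, B 5, C 7, D 5, E 5.
At 31 seats: A 8, B 5, C 7, D 6, E 5.
No party's allocation decreased.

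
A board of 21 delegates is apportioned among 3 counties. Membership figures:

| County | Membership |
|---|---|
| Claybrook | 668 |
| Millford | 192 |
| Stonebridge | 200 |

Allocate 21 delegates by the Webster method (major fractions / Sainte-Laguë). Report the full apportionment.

Claybrook=13; Millford=4; Stonebridge=4

Standard divisor 1060/21 ≈ 50.476; standard quotas: Claybrook 13.234, Millford 3.804, Stonebridge 3.962.
Rounding to the nearest integer gives Claybrook 13, Millford 4, Stonebridge 4 — total 21, matching the house size, so no adjustment is needed.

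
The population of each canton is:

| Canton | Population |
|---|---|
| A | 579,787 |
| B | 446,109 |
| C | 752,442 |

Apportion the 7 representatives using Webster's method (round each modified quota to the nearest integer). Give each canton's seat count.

Standard divisor 1778338/7 ≈ 254048.286; standard quotas: A 2.282, B 1.756, C 2.962.
Rounding to the nearest integer gives A 2, B 2, C 3 — total 7, matching the house size, so no adjustment is needed.

A 2, B 2, C 3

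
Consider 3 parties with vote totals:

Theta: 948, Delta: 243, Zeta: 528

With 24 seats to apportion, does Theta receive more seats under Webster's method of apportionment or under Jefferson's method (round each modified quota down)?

Webster: Theta 13, Delta 3, Zeta 8.
Jefferson: Theta 14, Delta 3, Zeta 7.
Theta gets 13 under Webster and 14 under Jefferson.

Jefferson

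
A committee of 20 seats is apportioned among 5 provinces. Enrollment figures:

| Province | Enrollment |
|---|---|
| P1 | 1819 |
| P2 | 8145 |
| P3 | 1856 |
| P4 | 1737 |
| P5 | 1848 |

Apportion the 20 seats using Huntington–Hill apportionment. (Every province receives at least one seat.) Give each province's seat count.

With divisor 756: modified quotas P1 2.406, P2 10.774, P3 2.455, P4 2.298, P5 2.444.
Geometric-mean thresholds: P1 √(2·3)=2.449, P2 √(10·11)=10.488, P3 √(2·3)=2.449, P4 √(2·3)=2.449, P5 √(2·3)=2.449.
Each quota rounded against its threshold gives P1 2, P2 11, P3 3, P4 2, P5 2 (total 20).

P1 2, P2 11, P3 3, P4 2, P5 2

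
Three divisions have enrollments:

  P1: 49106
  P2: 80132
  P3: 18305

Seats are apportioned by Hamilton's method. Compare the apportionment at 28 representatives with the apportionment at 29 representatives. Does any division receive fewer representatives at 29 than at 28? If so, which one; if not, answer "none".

At 28 seats: P1 9, P2 15, P3 4.
At 29 seats: P1 10, P2 16, P3 3.
P3 drops from 4 to 3.

P3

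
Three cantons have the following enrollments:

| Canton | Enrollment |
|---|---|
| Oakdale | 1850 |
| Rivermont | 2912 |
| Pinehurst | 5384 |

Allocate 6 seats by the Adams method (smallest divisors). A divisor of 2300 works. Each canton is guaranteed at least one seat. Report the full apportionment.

With modified divisor 2300: modified quotas Oakdale 0.804, Rivermont 1.266, Pinehurst 2.341.
Rounding up: Oakdale 1, Rivermont 2, Pinehurst 3 (total 6).

Oakdale: 1; Rivermont: 2; Pinehurst: 3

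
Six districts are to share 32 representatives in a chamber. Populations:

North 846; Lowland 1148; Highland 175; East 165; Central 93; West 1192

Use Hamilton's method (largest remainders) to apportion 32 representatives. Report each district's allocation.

North 7, Lowland 10, Highland 2, East 1, Central 1, West 11

Standard divisor: 3619 ÷ 32 ≈ 113.094.
Standard quotas: North 7.481, Lowland 10.151, Highland 1.547, East 1.459, Central 0.822, West 10.540.
Lower quotas: North 7, Lowland 10, Highland 1, East 1, Central 0, West 10 (sum 29, leaving 3 seats).
Remainders in descending order: Central 0.822, Highland 0.547, West 0.540, North 0.481, East 0.459, Lowland 0.151.
Largest remainders: Central, Highland, West receive the extra seats.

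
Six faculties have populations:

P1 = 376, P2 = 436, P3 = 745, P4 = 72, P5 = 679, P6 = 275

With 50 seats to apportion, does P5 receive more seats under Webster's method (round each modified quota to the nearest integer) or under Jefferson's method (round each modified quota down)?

Jefferson

Webster: P1 7, P2 9, P3 15, P4 1, P5 13, P6 5.
Jefferson: P1 7, P2 8, P3 15, P4 1, P5 14, P6 5.
P5 gets 13 under Webster and 14 under Jefferson.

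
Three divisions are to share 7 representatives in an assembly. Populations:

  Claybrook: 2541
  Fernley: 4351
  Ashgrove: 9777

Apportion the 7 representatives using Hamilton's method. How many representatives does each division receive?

Claybrook 1, Fernley 2, Ashgrove 4

The standard divisor is 16669/7 ≈ 2381.286.
Standard quotas: Claybrook 1.0671, Fernley 1.8272, Ashgrove 4.1058.
Lower quotas: Claybrook 1, Fernley 1, Ashgrove 4 (sum 6, leaving 1 seat).
Remainders in descending order: Fernley 0.8272, Ashgrove 0.1058, Claybrook 0.0671.
The surplus seat goes to Fernley.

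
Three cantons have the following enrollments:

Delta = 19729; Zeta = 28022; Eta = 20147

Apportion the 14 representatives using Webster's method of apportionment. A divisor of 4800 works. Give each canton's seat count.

Delta=4; Zeta=6; Eta=4

With modified divisor 4800: modified quotas Delta 4.110, Zeta 5.838, Eta 4.197.
Rounding to the nearest integer: Delta 4, Zeta 6, Eta 4 (total 14).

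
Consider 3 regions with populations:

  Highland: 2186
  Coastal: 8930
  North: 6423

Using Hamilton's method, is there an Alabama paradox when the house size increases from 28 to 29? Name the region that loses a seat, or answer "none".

At 28 seats: Highland 4, Coastal 14, North 10.
At 29 seats: Highland 3, Coastal 15, North 11.
Highland drops from 4 to 3.

Highland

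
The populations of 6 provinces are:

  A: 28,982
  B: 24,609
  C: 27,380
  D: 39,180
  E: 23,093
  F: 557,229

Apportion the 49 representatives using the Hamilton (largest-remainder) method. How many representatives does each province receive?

A 2, B 2, C 2, D 3, E 1, F 39

Standard divisor: 700473 ÷ 49 ≈ 14295.367.
Standard quotas: A 2.0274, B 1.7215, C 1.9153, D 2.7407, E 1.6154, F 38.9797.
Lower quotas: A 2, B 1, C 1, D 2, E 1, F 38 (sum 45, leaving 4 seats).
Remainders in descending order: F 0.9797, C 0.9153, D 0.7407, B 0.7215, E 0.6154, A 0.0274.
The surplus seats go to F, C, D, B.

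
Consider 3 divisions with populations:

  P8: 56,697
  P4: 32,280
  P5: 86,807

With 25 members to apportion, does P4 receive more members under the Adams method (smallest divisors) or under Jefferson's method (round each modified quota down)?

Adams: P8 8, P4 5, P5 12.
Jefferson: P8 8, P4 4, P5 13.
P4 gets 5 under Adams and 4 under Jefferson.

Adams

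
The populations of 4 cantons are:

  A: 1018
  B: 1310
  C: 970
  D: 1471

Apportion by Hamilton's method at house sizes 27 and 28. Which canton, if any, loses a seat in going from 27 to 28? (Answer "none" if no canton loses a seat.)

none

At 27 seats: A 6, B 7, C 6, D 8.
At 28 seats: A 6, B 8, C 6, D 8.
No canton's allocation decreased.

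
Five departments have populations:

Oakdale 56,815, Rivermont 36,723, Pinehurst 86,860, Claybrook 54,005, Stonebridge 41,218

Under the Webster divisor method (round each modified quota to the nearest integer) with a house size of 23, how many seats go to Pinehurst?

7

Standard divisor 275621/23 ≈ 11983.522; standard quotas: Oakdale 4.741, Rivermont 3.064, Pinehurst 7.248, Claybrook 4.507, Stonebridge 3.440.
Rounding to the nearest integer gives Oakdale 5, Rivermont 3, Pinehurst 7, Claybrook 5, Stonebridge 3 — total 23, matching the house size, so no adjustment is needed.
Pinehurst receives 7.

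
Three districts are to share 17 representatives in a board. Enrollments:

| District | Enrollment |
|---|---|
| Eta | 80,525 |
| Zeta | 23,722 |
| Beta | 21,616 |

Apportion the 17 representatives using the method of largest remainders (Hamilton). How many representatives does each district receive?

Total 125863; standard divisor 125863/17 ≈ 7403.706.
Standard quotas: Eta 10.8763, Zeta 3.2041, Beta 2.9196.
Lower quotas: Eta 10, Zeta 3, Beta 2 (sum 15, leaving 2 seats).
Remainders in descending order: Beta 0.9196, Eta 0.8763, Zeta 0.2041.
Largest remainders: Beta, Eta receive the extra seats.

Eta 11, Zeta 3, Beta 3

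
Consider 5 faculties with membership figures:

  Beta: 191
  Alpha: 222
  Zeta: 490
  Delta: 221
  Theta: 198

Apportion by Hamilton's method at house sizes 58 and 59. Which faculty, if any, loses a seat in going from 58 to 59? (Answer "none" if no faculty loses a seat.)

At 58 seats: Beta 8, Alpha 10, Zeta 21, Delta 10, Theta 9.
At 59 seats: Beta 8, Alpha 10, Zeta 22, Delta 10, Theta 9.
No faculty's allocation decreased.

none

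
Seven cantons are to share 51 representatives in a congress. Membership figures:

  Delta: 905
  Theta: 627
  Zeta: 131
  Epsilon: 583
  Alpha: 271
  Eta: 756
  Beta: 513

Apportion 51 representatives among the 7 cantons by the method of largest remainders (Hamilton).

Delta 12; Theta 8; Zeta 2; Epsilon 8; Alpha 4; Eta 10; Beta 7

Standard divisor: 3786 ÷ 51 ≈ 74.235.
Standard quotas: Delta 12.191, Theta 8.446, Zeta 1.765, Epsilon 7.853, Alpha 3.651, Eta 10.184, Beta 6.910.
Lower quotas: Delta 12, Theta 8, Zeta 1, Epsilon 7, Alpha 3, Eta 10, Beta 6 (sum 47, leaving 4 seats).
Remainders in descending order: Beta 0.910, Epsilon 0.853, Zeta 0.765, Alpha 0.651, Theta 0.446, Delta 0.191, Eta 0.184.
The surplus seats go to Beta, Epsilon, Zeta, Alpha.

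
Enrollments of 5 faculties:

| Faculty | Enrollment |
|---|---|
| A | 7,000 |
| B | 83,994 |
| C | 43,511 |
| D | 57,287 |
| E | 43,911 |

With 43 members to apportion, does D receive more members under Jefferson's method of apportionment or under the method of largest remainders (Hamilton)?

Hamilton

Jefferson: A 1, B 16, C 8, D 10, E 8.
Hamilton: A 1, B 15, C 8, D 11, E 8.
D gets 10 under Jefferson and 11 under Hamilton.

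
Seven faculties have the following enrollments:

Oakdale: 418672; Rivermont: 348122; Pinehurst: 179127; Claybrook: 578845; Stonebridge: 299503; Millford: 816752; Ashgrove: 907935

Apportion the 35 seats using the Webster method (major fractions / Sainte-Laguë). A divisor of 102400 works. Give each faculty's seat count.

Oakdale 4; Rivermont 3; Pinehurst 2; Claybrook 6; Stonebridge 3; Millford 8; Ashgrove 9

With modified divisor 102400: modified quotas Oakdale 4.089, Rivermont 3.400, Pinehurst 1.749, Claybrook 5.653, Stonebridge 2.925, Millford 7.976, Ashgrove 8.867.
Rounding to the nearest integer: Oakdale 4, Rivermont 3, Pinehurst 2, Claybrook 6, Stonebridge 3, Millford 8, Ashgrove 9 (total 35).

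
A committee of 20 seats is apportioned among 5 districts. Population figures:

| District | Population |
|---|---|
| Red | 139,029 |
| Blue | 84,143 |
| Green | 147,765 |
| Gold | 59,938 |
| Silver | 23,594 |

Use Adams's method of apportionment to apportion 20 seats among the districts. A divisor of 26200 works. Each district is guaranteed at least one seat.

With modified divisor 26200: modified quotas Red 5.306, Blue 3.212, Green 5.640, Gold 2.288, Silver 0.901.
Rounding up: Red 6, Blue 4, Green 6, Gold 3, Silver 1 (total 20).

Red 6, Blue 4, Green 6, Gold 3, Silver 1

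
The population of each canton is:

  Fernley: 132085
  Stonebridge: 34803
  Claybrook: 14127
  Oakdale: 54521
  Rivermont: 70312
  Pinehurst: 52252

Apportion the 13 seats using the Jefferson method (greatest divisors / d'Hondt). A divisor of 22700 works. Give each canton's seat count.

With modified divisor 22700: modified quotas Fernley 5.819, Stonebridge 1.533, Claybrook 0.622, Oakdale 2.402, Rivermont 3.097, Pinehurst 2.302.
Rounding down: Fernley 5, Stonebridge 1, Claybrook 0, Oakdale 2, Rivermont 3, Pinehurst 2 (total 13).

Fernley: 5, Stonebridge: 1, Claybrook: 0, Oakdale: 2, Rivermont: 3, Pinehurst: 2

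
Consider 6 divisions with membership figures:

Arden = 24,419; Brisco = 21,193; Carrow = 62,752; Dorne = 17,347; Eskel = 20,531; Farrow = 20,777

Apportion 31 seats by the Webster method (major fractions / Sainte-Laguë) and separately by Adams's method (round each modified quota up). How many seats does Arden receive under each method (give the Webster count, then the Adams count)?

Webster: Arden 4, Brisco 4, Carrow 12, Dorne 3, Eskel 4, Farrow 4.
Adams: Arden 5, Brisco 4, Carrow 11, Dorne 3, Eskel 4, Farrow 4.
Arden gets 4 under Webster and 5 under Adams.

4 and 5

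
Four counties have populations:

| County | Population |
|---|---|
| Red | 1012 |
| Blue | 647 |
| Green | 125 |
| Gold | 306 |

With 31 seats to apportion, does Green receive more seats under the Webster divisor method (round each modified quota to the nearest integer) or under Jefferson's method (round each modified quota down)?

Webster

Webster: Red 15, Blue 10, Green 2, Gold 4.
Jefferson: Red 16, Blue 10, Green 1, Gold 4.
Green gets 2 under Webster and 1 under Jefferson.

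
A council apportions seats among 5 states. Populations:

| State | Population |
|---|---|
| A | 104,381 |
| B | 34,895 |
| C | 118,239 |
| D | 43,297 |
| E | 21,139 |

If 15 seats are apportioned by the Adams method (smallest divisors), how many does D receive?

2

Standard divisor 321951/15 ≈ 21463.4; standard quotas: A 4.863, B 1.626, C 5.509, D 2.017, E 0.985.
Rounding up gives 5, 2, 6, 3, 1 = 17 seats, so the divisor must be adjusted.
With modified divisor 24900: modified quotas A 4.192, B 1.401, C 4.749, D 1.739, E 0.849.
Rounding up: A 5, B 2, C 5, D 2, E 1 (total 15).
D receives 2.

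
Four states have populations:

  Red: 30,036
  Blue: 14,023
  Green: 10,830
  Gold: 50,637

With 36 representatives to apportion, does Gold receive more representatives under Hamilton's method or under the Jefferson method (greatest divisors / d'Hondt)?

Jefferson

Hamilton: Red 10, Blue 5, Green 4, Gold 17.
Jefferson: Red 10, Blue 5, Green 3, Gold 18.
Gold gets 17 under Hamilton and 18 under Jefferson.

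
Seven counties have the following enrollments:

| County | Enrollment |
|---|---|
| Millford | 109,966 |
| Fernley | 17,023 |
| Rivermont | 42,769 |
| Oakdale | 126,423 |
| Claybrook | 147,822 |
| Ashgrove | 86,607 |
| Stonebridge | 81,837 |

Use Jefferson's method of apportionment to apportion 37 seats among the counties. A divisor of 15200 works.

With modified divisor 15200: modified quotas Millford 7.235, Fernley 1.120, Rivermont 2.814, Oakdale 8.317, Claybrook 9.725, Ashgrove 5.698, Stonebridge 5.384.
Rounding down: Millford 7, Fernley 1, Rivermont 2, Oakdale 8, Claybrook 9, Ashgrove 5, Stonebridge 5 (total 37).

Millford: 7, Fernley: 1, Rivermont: 2, Oakdale: 8, Claybrook: 9, Ashgrove: 5, Stonebridge: 5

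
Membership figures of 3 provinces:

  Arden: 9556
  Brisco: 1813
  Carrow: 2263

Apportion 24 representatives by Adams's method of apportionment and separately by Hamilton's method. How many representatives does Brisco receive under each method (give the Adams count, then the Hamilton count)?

Adams: Arden 16, Brisco 4, Carrow 4.
Hamilton: Arden 17, Brisco 3, Carrow 4.
Brisco gets 4 under Adams and 3 under Hamilton.

4 and 3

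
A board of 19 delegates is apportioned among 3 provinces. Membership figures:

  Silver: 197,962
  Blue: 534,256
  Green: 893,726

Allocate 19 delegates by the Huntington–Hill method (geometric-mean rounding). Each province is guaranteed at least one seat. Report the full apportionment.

With divisor 83825: modified quotas Silver 2.362, Blue 6.373, Green 10.662.
Geometric-mean thresholds: Silver √(2·3)=2.449, Blue √(6·7)=6.481, Green √(10·11)=10.488.
Each quota rounded against its threshold gives Silver 2, Blue 6, Green 11 (total 19).

Silver: 2; Blue: 6; Green: 11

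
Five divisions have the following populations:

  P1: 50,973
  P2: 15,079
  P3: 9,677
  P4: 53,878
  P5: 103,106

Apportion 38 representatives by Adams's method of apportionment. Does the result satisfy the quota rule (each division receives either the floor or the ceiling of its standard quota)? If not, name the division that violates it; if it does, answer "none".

none

Standard quotas: P1 8.323, P2 2.462, P3 1.580, P4 8.798, P5 16.836.
Adams allocation: P1 8, P2 3, P3 2, P4 9, P5 16.
Every allocation lies between the lower and upper quota.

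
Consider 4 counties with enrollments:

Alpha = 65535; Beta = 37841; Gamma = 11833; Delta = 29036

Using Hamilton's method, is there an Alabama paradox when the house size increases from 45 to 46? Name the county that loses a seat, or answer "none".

none

At 45 seats: Alpha 20, Beta 12, Gamma 4, Delta 9.
At 46 seats: Alpha 21, Beta 12, Gamma 4, Delta 9.
No county's allocation decreased.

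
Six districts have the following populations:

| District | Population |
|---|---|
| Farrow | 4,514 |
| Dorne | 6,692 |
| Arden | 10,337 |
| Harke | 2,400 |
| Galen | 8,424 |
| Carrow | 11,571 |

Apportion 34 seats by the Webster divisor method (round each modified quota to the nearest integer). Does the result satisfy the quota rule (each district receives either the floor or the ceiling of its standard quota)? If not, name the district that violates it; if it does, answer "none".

none

Standard quotas: Farrow 3.493, Dorne 5.178, Arden 7.999, Harke 1.857, Galen 6.519, Carrow 8.954.
Webster allocation: Farrow 3, Dorne 5, Arden 8, Harke 2, Galen 7, Carrow 9.
Every allocation lies between the lower and upper quota.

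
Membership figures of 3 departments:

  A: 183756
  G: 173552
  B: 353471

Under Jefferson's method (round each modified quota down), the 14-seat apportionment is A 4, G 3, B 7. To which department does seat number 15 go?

B

Priority for the next seat is population ÷ (current seats + 1).
Priorities: A 36751.200, G 43388.000, B 44183.875.
Highest priority: B.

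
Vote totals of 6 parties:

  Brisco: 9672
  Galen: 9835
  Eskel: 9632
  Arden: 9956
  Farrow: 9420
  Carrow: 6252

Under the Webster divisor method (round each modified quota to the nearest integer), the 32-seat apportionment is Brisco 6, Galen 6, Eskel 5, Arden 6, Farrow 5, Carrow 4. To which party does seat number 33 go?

Priority for the next seat is population ÷ (current seats + 0.5).
Priorities: Brisco 1488.000, Galen 1513.077, Eskel 1751.273, Arden 1531.692, Farrow 1712.727, Carrow 1389.333.
Highest priority: Eskel.

Eskel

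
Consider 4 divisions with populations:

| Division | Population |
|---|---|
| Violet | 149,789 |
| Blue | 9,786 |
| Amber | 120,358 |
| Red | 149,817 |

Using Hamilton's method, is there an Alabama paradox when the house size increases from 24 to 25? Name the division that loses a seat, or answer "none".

Blue

At 24 seats: Violet 8, Blue 1, Amber 7, Red 8.
At 25 seats: Violet 9, Blue 0, Amber 7, Red 9.
Blue drops from 1 to 0.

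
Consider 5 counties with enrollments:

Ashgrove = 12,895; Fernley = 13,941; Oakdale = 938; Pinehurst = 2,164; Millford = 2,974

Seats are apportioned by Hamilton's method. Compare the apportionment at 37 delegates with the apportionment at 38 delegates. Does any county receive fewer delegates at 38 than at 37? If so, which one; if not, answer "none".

none

At 37 seats: Ashgrove 15, Fernley 16, Oakdale 1, Pinehurst 2, Millford 3.
At 38 seats: Ashgrove 15, Fernley 16, Oakdale 1, Pinehurst 3, Millford 3.
No county's allocation decreased.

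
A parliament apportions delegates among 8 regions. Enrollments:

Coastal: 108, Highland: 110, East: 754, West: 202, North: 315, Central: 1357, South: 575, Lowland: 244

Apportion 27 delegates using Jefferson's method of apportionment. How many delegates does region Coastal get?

Standard divisor 3665/27 ≈ 135.741; standard quotas: Coastal 0.796, Highland 0.810, East 5.555, West 1.488, North 2.321, Central 9.997, South 4.236, Lowland 1.798.
Rounding down gives 0, 0, 5, 1, 2, 9, 4, 1 = 22 seats, so the divisor must be adjusted.
With modified divisor 114: modified quotas Coastal 0.947, Highland 0.965, East 6.614, West 1.772, North 2.763, Central 11.904, South 5.044, Lowland 2.140.
Rounding down: Coastal 0, Highland 0, East 6, West 1, North 2, Central 11, South 5, Lowland 2 (total 27).
Coastal receives 0.

0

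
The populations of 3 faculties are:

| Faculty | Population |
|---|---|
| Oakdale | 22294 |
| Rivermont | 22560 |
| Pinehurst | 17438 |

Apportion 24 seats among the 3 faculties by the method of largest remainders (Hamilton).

Total 62292; standard divisor 62292/24 ≈ 2595.5.
Standard quotas: Oakdale 8.5895, Rivermont 8.6920, Pinehurst 6.7186.
Lower quotas: Oakdale 8, Rivermont 8, Pinehurst 6 (sum 22, leaving 2 seats).
Remainders in descending order: Pinehurst 0.7186, Rivermont 0.6920, Oakdale 0.5895.
Largest remainders: Pinehurst, Rivermont receive the extra seats.

Oakdale=8, Rivermont=9, Pinehurst=7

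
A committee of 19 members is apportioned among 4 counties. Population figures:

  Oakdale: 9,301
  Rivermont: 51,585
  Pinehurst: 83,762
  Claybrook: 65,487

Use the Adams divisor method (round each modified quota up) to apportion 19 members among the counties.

Oakdale 1, Rivermont 5, Pinehurst 7, Claybrook 6

Standard divisor 210135/19 ≈ 11059.737; standard quotas: Oakdale 0.841, Rivermont 4.664, Pinehurst 7.574, Claybrook 5.921.
Rounding up gives 1, 5, 8, 6 = 20 seats, so the divisor must be adjusted.
With modified divisor 12400: modified quotas Oakdale 0.750, Rivermont 4.160, Pinehurst 6.755, Claybrook 5.281.
Rounding up: Oakdale 1, Rivermont 5, Pinehurst 7, Claybrook 6 (total 19).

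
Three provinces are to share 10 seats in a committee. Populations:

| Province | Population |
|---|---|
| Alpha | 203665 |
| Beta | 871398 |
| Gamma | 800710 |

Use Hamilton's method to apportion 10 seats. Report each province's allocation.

Alpha: 1, Beta: 5, Gamma: 4

The standard divisor is 1875773/10 ≈ 187577.3.
Standard quotas: Alpha 1.0858, Beta 4.6455, Gamma 4.2687.
Lower quotas: Alpha 1, Beta 4, Gamma 4 (sum 9, leaving 1 seat).
Remainders in descending order: Beta 0.6455, Gamma 0.2687, Alpha 0.0858.
The surplus seat goes to Beta.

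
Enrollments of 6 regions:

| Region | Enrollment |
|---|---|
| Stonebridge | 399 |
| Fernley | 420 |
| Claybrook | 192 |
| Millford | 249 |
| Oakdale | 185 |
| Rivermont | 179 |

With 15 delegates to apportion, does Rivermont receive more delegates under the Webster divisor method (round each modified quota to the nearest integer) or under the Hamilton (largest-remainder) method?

Webster: Stonebridge 3, Fernley 4, Claybrook 2, Millford 2, Oakdale 2, Rivermont 2.
Hamilton: Stonebridge 4, Fernley 4, Claybrook 2, Millford 2, Oakdale 2, Rivermont 1.
Rivermont gets 2 under Webster and 1 under Hamilton.

Webster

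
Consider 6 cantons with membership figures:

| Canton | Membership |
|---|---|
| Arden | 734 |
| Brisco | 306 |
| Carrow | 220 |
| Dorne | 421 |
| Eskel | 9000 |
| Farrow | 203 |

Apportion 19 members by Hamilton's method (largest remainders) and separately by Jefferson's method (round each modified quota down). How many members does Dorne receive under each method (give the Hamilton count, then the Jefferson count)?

Hamilton: Arden 1, Brisco 1, Carrow 0, Dorne 1, Eskel 16, Farrow 0.
Jefferson: Arden 1, Brisco 0, Carrow 0, Dorne 0, Eskel 18, Farrow 0.
Dorne gets 1 under Hamilton and 0 under Jefferson.

1 and 0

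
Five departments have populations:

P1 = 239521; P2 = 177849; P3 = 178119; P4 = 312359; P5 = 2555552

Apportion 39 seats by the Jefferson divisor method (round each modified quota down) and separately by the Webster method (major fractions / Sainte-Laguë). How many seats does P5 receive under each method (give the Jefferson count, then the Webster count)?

Jefferson: P1 2, P2 2, P3 2, P4 3, P5 30.
Webster: P1 3, P2 2, P3 2, P4 3, P5 29.
P5 gets 30 under Jefferson and 29 under Webster.

30 and 29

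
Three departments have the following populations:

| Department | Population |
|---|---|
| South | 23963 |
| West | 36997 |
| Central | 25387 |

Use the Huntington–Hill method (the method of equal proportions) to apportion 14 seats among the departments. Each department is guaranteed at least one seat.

South 4; West 6; Central 4

With divisor 6232: modified quotas South 3.845, West 5.937, Central 4.074.
Geometric-mean thresholds: South √(3·4)=3.464, West √(5·6)=5.477, Central √(4·5)=4.472.
Each quota rounded against its threshold gives South 4, West 6, Central 4 (total 14).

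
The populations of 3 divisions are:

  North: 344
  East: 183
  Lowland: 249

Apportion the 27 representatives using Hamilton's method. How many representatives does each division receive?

Standard divisor: 776 ÷ 27 ≈ 28.741.
Standard quotas: North 11.969, East 6.367, Lowland 8.664.
Lower quotas: North 11, East 6, Lowland 8 (sum 25, leaving 2 seats).
Remainders in descending order: North 0.969, Lowland 0.664, East 0.367.
The surplus seats go to North, Lowland.

North 12; East 6; Lowland 9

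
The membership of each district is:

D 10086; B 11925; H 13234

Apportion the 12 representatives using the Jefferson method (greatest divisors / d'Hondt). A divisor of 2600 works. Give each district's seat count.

D 3; B 4; H 5

With modified divisor 2600: modified quotas D 3.879, B 4.587, H 5.090.
Rounding down: D 3, B 4, H 5 (total 12).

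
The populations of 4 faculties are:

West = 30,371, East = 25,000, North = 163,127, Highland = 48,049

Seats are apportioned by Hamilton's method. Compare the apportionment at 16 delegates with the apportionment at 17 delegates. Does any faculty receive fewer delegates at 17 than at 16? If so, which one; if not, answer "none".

At 16 seats: West 2, East 1, North 10, Highland 3.
At 17 seats: West 2, East 2, North 10, Highland 3.
No faculty's allocation decreased.

none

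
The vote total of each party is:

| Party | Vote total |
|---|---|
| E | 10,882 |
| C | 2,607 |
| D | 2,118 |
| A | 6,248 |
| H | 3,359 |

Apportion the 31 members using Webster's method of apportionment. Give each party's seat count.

E: 13, C: 3, D: 3, A: 8, H: 4

Standard divisor 25214/31 ≈ 813.355; standard quotas: E 13.379, C 3.205, D 2.604, A 7.682, H 4.130.
Rounding to the nearest integer gives E 13, C 3, D 3, A 8, H 4 — total 31, matching the house size, so no adjustment is needed.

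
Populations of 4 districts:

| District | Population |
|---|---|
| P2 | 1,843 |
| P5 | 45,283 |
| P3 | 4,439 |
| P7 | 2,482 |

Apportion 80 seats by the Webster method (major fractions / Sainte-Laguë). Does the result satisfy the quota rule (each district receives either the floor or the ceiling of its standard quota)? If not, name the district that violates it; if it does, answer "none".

Standard quotas: P2 2.728, P5 67.028, P3 6.571, P7 3.674.
Webster allocation: P2 3, P5 66, P3 7, P7 4.
P5 has quota 67.028 (lower 67, upper 68) but receives 66 — outside the quota interval.

P5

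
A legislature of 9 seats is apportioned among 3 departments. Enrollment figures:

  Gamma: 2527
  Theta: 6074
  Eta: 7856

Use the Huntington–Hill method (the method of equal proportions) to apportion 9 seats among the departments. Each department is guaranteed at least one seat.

With divisor 1772: modified quotas Gamma 1.426, Theta 3.428, Eta 4.433.
Geometric-mean thresholds: Gamma √(1·2)=1.414, Theta √(3·4)=3.464, Eta √(4·5)=4.472.
Each quota rounded against its threshold gives Gamma 2, Theta 3, Eta 4 (total 9).

Gamma 2, Theta 3, Eta 4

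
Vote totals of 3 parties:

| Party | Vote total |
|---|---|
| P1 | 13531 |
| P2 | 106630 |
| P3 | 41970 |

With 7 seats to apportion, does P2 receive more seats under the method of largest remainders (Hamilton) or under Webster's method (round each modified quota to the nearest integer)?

Hamilton

Hamilton: P1 0, P2 5, P3 2.
Webster: P1 1, P2 4, P3 2.
P2 gets 5 under Hamilton and 4 under Webster.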